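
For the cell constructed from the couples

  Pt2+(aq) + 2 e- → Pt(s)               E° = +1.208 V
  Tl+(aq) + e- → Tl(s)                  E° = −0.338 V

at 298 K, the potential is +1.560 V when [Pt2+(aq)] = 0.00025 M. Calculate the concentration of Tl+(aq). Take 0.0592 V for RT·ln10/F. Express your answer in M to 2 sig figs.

0.0092 M

With Pt²⁺/Pt at the cathode and Tl⁺/Tl at the anode, E°cell = +1.208 − (−0.338) = +1.546 V (n = 2).
Since E = E° − (0.0592/n)·log Q, log Q = n(E° − E)/0.0592 = −0.473.
For Pt2+(aq) + 2 Tl(s) → Pt(s) + 2 Tl+(aq), the reaction quotient is Q = [Tl+(aq)]^2 / [Pt2+(aq)].
Solving for the unknown gives log [Tl+(aq)] = −2.038, so [Tl+(aq)] ≈ 0.0092 M.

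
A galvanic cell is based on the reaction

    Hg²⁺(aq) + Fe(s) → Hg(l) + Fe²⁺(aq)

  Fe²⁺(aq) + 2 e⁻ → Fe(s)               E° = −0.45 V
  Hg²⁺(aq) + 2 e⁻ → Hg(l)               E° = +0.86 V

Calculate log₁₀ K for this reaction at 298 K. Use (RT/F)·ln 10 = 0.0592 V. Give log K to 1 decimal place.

log K = 44.3

The Hg²⁺/Hg couple is reduced (cathode); E°cell = +0.86 − (−0.45) = +1.31 V with n = 2.
At equilibrium E = 0, so log K = nE°cell / 0.0592 = (2)(+1.31) / 0.0592 = 44.3.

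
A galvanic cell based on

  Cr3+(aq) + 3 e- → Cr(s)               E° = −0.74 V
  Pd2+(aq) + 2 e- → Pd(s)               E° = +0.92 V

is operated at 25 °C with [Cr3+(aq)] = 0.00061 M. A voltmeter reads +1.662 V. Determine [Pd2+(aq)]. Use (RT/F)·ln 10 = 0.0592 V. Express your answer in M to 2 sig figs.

With Pd²⁺/Pd at the cathode and Cr³⁺/Cr at the anode, E°cell = +0.92 − (−0.74) = +1.66 V (n = 6).
From the Nernst equation, log Q = n(E° − E)/0.0592 = 6·(+1.66 − (+1.662))/0.0592 = −0.203.
Balancing electrons gives 3 Pd2+(aq) + 2 Cr(s) → 3 Pd(s) + 2 Cr3+(aq); thus Q = [Cr3+(aq)]^2 / [Pd2+(aq)]^3.
Solving for the unknown gives log [Pd2+(aq)] = −2.075, so [Pd2+(aq)] ≈ 0.0084 M.

0.0084 M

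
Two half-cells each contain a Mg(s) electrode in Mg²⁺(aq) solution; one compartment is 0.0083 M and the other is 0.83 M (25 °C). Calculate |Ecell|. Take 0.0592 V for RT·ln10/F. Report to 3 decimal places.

0.059 V

For a concentration cell E°cell = 0, since both electrodes use the same couple.
The compartment with the higher Mg²⁺(aq) concentration (0.83 M) acts as the cathode; ions are reduced there and produced at the dilute (0.0083 M) anode.
With n = 2, Ecell = −(0.0592/2)·log([dilute]/[conc]) = −(0.0592/2)·log(0.0083/0.83) = +0.059 V.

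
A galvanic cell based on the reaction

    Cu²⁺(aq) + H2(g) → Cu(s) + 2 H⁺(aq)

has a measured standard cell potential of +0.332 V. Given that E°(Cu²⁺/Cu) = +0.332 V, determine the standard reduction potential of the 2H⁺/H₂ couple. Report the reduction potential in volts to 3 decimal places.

+0.000 V

In the reaction as written the Cu²⁺/Cu couple is reduced (cathode) and 2H⁺/H₂ is oxidized (anode), so E°cell = E°(Cu²⁺/Cu) − E°(2H⁺/H₂).
E°(2H⁺/H₂) = E°(cathode) − E°cell = +0.332 − (+0.332) = +0.000 V.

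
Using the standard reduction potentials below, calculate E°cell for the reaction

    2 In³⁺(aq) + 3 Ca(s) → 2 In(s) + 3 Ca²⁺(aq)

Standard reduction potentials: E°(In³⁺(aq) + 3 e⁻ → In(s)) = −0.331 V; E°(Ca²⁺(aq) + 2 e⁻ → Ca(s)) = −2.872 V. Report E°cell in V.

+2.541 V

In³⁺(aq) gains electrons, so the In³⁺/In couple is the cathode; the Ca²⁺/Ca couple is the anode.
E°cell = E°(cathode) − E°(anode) = −0.331 − (−2.872) = +2.541 V.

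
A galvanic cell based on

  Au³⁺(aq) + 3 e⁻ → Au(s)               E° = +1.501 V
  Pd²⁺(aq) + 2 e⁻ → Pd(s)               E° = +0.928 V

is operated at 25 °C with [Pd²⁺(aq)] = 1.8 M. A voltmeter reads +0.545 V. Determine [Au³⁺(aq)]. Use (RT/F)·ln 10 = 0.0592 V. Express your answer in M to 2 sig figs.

0.092 M

The Au³⁺/Au couple has the larger reduction potential, so it is the cathode: E°cell = +1.501 − (+0.928) = +0.573 V and n = 6.
Rearranging E = E° − (0.0592/n)·log Q gives log Q = 6(+0.573 − (+0.545))/0.0592 = 2.838.
For 2 Au³⁺(aq) + 3 Pd(s) → 2 Au(s) + 3 Pd²⁺(aq), the reaction quotient is Q = [Pd²⁺(aq)]^3 / [Au³⁺(aq)]^2.
Solving for the unknown gives log [Au³⁺(aq)] = −1.036, so [Au³⁺(aq)] ≈ 0.092 M.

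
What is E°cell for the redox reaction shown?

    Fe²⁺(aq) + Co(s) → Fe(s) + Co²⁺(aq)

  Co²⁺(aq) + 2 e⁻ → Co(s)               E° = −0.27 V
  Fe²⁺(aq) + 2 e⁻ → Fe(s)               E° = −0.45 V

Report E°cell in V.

−0.18 V

Fe²⁺(aq) gains electrons, so the Fe²⁺/Fe couple is the cathode; the Co²⁺/Co couple is the anode.
E°cell = E°(cathode) − E°(anode) = −0.45 − (−0.27) = −0.18 V.
The negative E°cell means the reaction is non-spontaneous in the direction written.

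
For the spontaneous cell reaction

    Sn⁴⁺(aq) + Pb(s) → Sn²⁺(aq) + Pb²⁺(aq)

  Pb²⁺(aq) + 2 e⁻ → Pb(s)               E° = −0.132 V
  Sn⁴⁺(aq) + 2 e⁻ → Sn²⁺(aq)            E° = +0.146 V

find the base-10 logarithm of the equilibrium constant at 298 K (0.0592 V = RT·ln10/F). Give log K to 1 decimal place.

The Sn⁴⁺/Sn²⁺ couple is reduced (cathode); E°cell = +0.146 − (−0.132) = +0.278 V with n = 2.
At equilibrium E = 0, so log K = nE°cell / 0.0592 = (2)(+0.278) / 0.0592 = 9.4.

log K = 9.4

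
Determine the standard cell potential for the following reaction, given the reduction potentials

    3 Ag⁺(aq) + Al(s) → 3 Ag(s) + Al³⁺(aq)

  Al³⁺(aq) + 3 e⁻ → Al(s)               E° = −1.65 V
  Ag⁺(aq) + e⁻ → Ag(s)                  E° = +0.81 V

+2.46 V

In the reaction as written, Ag⁺(aq) is reduced (cathode) and Al³⁺(aq) is produced by oxidation at the anode.
E°cell = E°(cathode) − E°(anode) = +0.81 − (−1.65) = +2.46 V.
The positive value indicates the reaction is spontaneous as written.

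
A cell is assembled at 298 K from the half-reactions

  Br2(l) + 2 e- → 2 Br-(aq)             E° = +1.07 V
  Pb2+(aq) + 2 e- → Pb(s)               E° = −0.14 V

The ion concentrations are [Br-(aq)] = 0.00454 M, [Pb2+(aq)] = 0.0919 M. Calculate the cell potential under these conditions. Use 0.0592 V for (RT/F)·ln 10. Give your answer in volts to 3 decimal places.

Since E°(Br₂/Br⁻) > E°(Pb²⁺/Pb), Br₂/Br⁻ serves as the cathode.
E°cell = E°cat − E°an = +1.07 − (−0.14) = +1.21 V; n = 2.
The balanced reaction is Br2(l) + Pb(s) → 2 Br-(aq) + Pb2+(aq), so Q = [Br-(aq)]^2·[Pb2+(aq)] = 1.89×10^−6 and log Q = −5.723.
Applying E = E° − (RT ln10/nF)·log Q gives +1.21 − (0.0592/2)(−5.723) = +1.379 V.

+1.379 V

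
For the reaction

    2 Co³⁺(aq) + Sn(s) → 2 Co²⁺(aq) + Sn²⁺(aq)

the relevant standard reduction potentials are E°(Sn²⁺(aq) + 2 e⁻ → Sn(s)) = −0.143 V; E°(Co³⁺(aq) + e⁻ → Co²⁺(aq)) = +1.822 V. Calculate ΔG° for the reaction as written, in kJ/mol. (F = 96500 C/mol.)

In the reaction as written Co³⁺(aq) is reduced, so the Co³⁺/Co²⁺ couple is the cathode and Sn²⁺/Sn is the anode.
E°cell = +1.822 − (−0.143) = +1.965 V; balancing electrons gives n = 2.
ΔG° = −nFE°cell = −(2)(96500)(+1.965) J/mol = −379 kJ/mol.

−379 kJ/mol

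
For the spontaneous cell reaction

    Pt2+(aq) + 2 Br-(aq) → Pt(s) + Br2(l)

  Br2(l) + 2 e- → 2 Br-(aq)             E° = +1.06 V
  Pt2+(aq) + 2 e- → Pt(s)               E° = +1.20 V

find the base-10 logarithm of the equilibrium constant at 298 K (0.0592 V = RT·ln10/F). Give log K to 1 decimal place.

The Pt²⁺/Pt couple is reduced (cathode); E°cell = +1.20 − (+1.06) = +0.14 V with n = 2.
At equilibrium E = 0, so log K = nE°cell / 0.0592 = (2)(+0.14) / 0.0592 = 4.7.

log K = 4.7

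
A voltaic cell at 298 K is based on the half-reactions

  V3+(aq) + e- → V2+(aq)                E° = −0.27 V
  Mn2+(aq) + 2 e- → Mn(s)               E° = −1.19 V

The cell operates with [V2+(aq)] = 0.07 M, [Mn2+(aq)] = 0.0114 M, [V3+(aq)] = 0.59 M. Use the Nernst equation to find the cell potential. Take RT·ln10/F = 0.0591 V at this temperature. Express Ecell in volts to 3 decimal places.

V³⁺/V²⁺ is reduced (cathode, E° = −0.27 V) and Mn²⁺/Mn is oxidized (anode).
E°cell = E°cat − E°an = −0.27 − (−1.19) = +0.92 V; n = 2.
For the overall reaction 2 V3+(aq) + Mn(s) → 2 V2+(aq) + Mn2+(aq), Q = ([V2+(aq)]^2·[Mn2+(aq)]) / [V3+(aq)]^2 = 0.00016, giving log Q = −3.795.
By the Nernst equation, E = +0.92 − (0.0591/2)·(−3.795) = +1.032 V.

+1.032 V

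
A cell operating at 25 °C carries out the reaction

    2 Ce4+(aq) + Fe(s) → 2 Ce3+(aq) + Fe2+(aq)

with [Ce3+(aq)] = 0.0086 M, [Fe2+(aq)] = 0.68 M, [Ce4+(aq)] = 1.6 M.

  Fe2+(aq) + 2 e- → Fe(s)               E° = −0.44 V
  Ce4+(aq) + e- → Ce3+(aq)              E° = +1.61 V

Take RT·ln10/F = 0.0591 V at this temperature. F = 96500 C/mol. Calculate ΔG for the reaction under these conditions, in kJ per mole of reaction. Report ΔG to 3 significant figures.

With Ce⁴⁺/Ce³⁺ reduced at the cathode, E°cell = +1.61 − (−0.44) = +2.05 V and n = 2.
Here Q = ([Ce3+(aq)]^2·[Fe2+(aq)]) / [Ce4+(aq)]^2 = 1.96×10^−5 (log Q = −4.707), giving E = +2.05 − (0.0591/2)·(−4.707) = +2.1891 V.
Finally ΔG = −nFE = −(2)(96500 C/mol)(+2.1891 V) = −422 kJ/mol.

−422 kJ/mol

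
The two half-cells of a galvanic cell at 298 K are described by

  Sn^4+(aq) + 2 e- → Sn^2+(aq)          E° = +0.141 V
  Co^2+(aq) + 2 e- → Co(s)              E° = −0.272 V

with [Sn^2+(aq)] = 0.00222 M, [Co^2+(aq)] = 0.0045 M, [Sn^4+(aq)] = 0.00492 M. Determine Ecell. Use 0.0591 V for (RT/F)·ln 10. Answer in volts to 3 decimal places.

+0.493 V

Sn⁴⁺/Sn²⁺ is reduced (cathode, E° = +0.141 V) and Co²⁺/Co is oxidized (anode).
E°cell = E°cat − E°an = +0.141 − (−0.272) = +0.413 V; n = 2.
For the overall reaction Sn^4+(aq) + Co(s) → Sn^2+(aq) + Co^2+(aq), Q = ([Sn^2+(aq)]·[Co^2+(aq)]) / [Sn^4+(aq)] = 0.00203, giving log Q = −2.692.
By the Nernst equation, E = +0.413 − (0.0591/2)·(−2.692) = +0.493 V.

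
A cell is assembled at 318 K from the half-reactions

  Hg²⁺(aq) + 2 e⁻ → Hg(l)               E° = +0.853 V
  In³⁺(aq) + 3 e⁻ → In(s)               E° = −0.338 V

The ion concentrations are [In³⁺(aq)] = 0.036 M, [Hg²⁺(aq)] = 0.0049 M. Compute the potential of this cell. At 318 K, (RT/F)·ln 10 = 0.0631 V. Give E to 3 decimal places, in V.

+1.148 V

The Hg²⁺/Hg couple has the more positive E°, so it is the cathode; In³⁺/In is the anode.
E°cell = E°cat − E°an = +0.853 − (−0.338) = +1.191 V; n = 6.
The balanced reaction is 3 Hg²⁺(aq) + 2 In(s) → 3 Hg(l) + 2 In³⁺(aq), so Q = [In³⁺(aq)]^2 / [Hg²⁺(aq)]^3 = 1.1×10^4 and log Q = 4.042.
Applying E = E° − (RT ln10/nF)·log Q gives +1.191 − (0.0631/6)(4.042) = +1.148 V.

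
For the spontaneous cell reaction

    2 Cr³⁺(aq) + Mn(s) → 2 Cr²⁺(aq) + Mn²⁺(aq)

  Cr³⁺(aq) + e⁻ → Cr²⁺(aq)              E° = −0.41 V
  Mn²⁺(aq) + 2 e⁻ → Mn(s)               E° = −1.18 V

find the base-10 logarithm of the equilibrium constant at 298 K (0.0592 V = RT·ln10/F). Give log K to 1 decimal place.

The Cr³⁺/Cr²⁺ couple is reduced (cathode); E°cell = −0.41 − (−1.18) = +0.77 V with n = 2.
At equilibrium E = 0, so log K = nE°cell / 0.0592 = (2)(+0.77) / 0.0592 = 26.0.

log K = 26.0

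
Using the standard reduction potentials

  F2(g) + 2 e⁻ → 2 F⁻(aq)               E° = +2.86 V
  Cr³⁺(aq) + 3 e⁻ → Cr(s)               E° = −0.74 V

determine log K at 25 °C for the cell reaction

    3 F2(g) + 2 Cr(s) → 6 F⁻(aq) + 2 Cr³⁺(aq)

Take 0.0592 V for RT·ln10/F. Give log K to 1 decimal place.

The F₂/F⁻ couple is reduced (cathode); E°cell = +2.86 − (−0.74) = +3.60 V with n = 6.
At equilibrium E = 0, so log K = nE°cell / 0.0592 = (6)(+3.60) / 0.0592 = 364.9.

log K = 364.9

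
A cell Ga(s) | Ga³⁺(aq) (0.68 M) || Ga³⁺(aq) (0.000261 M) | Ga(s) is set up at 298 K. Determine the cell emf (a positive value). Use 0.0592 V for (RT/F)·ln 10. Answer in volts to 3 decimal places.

For a concentration cell E°cell = 0, since both electrodes use the same couple.
The compartment with the higher Ga³⁺(aq) concentration (0.68 M) acts as the cathode; ions are reduced there and produced at the dilute (0.000261 M) anode.
With n = 3, Ecell = −(0.0592/3)·log([dilute]/[conc]) = −(0.0592/3)·log(0.000261/0.68) = +0.067 V.

0.067 V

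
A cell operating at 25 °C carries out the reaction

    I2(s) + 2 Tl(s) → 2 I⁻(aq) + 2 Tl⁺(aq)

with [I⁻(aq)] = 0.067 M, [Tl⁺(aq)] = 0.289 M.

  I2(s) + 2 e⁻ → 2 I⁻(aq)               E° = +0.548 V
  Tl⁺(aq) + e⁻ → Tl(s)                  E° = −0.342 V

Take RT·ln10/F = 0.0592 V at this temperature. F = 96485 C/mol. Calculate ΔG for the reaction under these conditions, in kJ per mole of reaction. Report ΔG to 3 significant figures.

−191 kJ/mol

The standard cell potential is +0.548 − (−0.342) = +0.890 V, with n = 2 electrons in the balanced equation.
The reaction quotient is [I⁻(aq)]^2·[Tl⁺(aq)]^2 = 0.000375; by Nernst, E = +0.890 − (0.0592/2)(−3.426) = +0.9914 V.
Then ΔG = −nFE = −2 × 96485 × +0.9914 J/mol = −191 kJ/mol.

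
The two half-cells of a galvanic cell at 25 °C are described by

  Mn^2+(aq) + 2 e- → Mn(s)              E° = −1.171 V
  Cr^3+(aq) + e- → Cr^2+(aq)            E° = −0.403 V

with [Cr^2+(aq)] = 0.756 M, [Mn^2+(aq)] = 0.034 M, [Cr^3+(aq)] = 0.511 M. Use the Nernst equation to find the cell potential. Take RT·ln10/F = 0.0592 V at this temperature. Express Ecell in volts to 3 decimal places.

+0.801 V

Since E°(Cr³⁺/Cr²⁺) > E°(Mn²⁺/Mn), Cr³⁺/Cr²⁺ serves as the cathode.
E°cell = E°cat − E°an = −0.403 − (−1.171) = +0.768 V; n = 2.
For the overall reaction 2 Cr^3+(aq) + Mn(s) → 2 Cr^2+(aq) + Mn^2+(aq), Q = ([Cr^2+(aq)]^2·[Mn^2+(aq)]) / [Cr^3+(aq)]^2 = 0.0744, giving log Q = −1.128.
By the Nernst equation, E = +0.768 − (0.0592/2)·(−1.128) = +0.801 V.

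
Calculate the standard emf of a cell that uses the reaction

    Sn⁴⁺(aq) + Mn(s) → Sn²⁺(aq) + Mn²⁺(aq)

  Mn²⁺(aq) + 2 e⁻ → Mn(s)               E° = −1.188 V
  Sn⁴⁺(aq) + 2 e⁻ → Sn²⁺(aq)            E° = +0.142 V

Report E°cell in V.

+1.330 V

In the reaction as written, Sn⁴⁺(aq) is reduced (cathode) and Mn²⁺(aq) is produced by oxidation at the anode.
E°cell = E°(cathode) − E°(anode) = +0.142 − (−1.188) = +1.330 V.
The positive value indicates the reaction is spontaneous as written.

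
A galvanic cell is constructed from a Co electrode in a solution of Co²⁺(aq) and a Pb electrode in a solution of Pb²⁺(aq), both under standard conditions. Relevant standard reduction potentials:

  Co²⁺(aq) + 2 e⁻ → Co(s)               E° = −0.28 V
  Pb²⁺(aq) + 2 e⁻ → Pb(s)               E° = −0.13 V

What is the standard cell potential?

+0.15 V

The Pb²⁺/Pb couple has the higher E°, so Pb ion is reduced (cathode) and Co is oxidized (anode).
E°cell = E°(cathode) − E°(anode) = −0.13 − (−0.28) = +0.15 V.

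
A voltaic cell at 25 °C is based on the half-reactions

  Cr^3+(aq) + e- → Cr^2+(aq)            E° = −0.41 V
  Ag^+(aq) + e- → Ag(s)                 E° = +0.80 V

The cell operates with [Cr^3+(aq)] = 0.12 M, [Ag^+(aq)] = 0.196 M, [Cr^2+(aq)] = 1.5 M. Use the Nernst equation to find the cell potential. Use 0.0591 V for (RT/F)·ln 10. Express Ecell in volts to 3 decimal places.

Since E°(Ag⁺/Ag) > E°(Cr³⁺/Cr²⁺), Ag⁺/Ag serves as the cathode.
E°cell = +0.80 − (−0.41) = +1.21 V, with n = 1 electron transferred.
The balanced reaction is Ag^+(aq) + Cr^2+(aq) → Ag(s) + Cr^3+(aq), so Q = [Cr^3+(aq)] / ([Ag^+(aq)]·[Cr^2+(aq)]) = 0.408 and log Q = −0.389.
E = E° − (0.0591/n)·log Q = +1.21 − (0.0591/1)(−0.389) = +1.233 V.

+1.233 V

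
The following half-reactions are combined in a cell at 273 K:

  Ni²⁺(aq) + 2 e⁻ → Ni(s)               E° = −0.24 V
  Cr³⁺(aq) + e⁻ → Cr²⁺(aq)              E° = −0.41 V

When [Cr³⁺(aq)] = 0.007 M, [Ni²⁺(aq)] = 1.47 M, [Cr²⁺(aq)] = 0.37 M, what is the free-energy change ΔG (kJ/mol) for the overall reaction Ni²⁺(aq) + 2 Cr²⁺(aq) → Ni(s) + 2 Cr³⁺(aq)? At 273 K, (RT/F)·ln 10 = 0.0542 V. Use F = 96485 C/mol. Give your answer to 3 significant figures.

With Ni²⁺/Ni reduced at the cathode, E°cell = −0.24 − (−0.41) = +0.17 V and n = 2.
Here Q = [Cr³⁺(aq)]^2 / ([Ni²⁺(aq)]·[Cr²⁺(aq)]^2) = 0.000243 (log Q = −3.614), giving E = +0.17 − (0.0542/2)·(−3.614) = +0.2679 V.
ΔG = −nFE = −(2)(96485)(+0.2679) J/mol = −51.7 kJ/mol.

−51.7 kJ/mol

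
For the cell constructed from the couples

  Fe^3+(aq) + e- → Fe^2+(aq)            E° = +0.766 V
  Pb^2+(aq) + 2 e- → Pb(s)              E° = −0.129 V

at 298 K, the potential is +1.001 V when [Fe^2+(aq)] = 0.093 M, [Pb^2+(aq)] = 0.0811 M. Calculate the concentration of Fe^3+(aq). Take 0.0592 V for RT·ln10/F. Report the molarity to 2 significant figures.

With Fe³⁺/Fe²⁺ at the cathode and Pb²⁺/Pb at the anode, E°cell = +0.766 − (−0.129) = +0.895 V (n = 2).
Since E = E° − (0.0592/n)·log Q, log Q = n(E° − E)/0.0592 = −3.581.
For 2 Fe^3+(aq) + Pb(s) → 2 Fe^2+(aq) + Pb^2+(aq), the reaction quotient is Q = ([Fe^2+(aq)]^2·[Pb^2+(aq)]) / [Fe^3+(aq)]^2.
Substituting the known concentrations and solving, log [Fe^3+(aq)] = 0.213 and [Fe^3+(aq)] = 1.6 M.

1.6 M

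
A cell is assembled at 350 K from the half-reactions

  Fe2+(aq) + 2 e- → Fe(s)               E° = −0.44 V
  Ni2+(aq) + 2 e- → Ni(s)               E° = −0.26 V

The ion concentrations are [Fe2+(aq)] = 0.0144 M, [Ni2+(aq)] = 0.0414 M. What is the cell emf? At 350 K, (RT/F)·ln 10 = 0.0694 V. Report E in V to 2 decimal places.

The Ni²⁺/Ni couple has the more positive E°, so it is the cathode; Fe²⁺/Fe is the anode.
The standard potential is −0.26 − (−0.44) = +0.18 V and the balanced reaction transfers n = 2 electrons.
The balanced reaction is Ni2+(aq) + Fe(s) → Ni(s) + Fe2+(aq), so Q = [Fe2+(aq)] / [Ni2+(aq)] = 0.348 and log Q = −0.459.
By the Nernst equation, E = +0.18 − (0.0694/2)·(−0.459) = +0.20 V.

+0.20 V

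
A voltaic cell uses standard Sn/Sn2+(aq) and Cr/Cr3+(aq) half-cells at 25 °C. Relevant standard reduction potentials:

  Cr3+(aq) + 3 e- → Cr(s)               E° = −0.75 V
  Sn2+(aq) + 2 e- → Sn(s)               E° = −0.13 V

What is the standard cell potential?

Of the two couples in this cell, the one with the more positive reduction potential is reduced at the cathode: here that is Sn²⁺/Sn (−0.13 V); Cr³⁺/Cr (−0.75 V) is the anode.
E°cell = E°(cathode) − E°(anode) = −0.13 − (−0.75) = +0.62 V.

+0.62 V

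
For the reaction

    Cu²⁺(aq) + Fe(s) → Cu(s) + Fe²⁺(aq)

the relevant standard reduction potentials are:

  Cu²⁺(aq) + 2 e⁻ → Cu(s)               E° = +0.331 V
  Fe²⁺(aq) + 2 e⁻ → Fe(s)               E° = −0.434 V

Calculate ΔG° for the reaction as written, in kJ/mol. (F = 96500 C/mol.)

In the reaction as written Cu²⁺(aq) is reduced, so the Cu²⁺/Cu couple is the cathode and Fe²⁺/Fe is the anode.
E°cell = +0.331 − (−0.434) = +0.765 V; balancing electrons gives n = 2.
ΔG° = −nFE°cell = −(2)(96500)(+0.765) J/mol = −148 kJ/mol.

−148 kJ/mol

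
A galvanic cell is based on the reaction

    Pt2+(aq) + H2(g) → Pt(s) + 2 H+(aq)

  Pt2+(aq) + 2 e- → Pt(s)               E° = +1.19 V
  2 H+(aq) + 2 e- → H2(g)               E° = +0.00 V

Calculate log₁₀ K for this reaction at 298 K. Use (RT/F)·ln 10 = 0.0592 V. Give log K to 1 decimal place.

log K = 40.2

The Pt²⁺/Pt couple is reduced (cathode); E°cell = +1.19 − (+0.00) = +1.19 V with n = 2.
At equilibrium E = 0, so log K = nE°cell / 0.0592 = (2)(+1.19) / 0.0592 = 40.2.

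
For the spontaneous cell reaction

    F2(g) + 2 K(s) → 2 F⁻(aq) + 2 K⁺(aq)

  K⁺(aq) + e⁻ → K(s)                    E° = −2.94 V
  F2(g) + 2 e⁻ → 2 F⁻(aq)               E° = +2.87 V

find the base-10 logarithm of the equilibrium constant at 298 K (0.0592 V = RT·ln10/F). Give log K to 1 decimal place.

The F₂/F⁻ couple is reduced (cathode); E°cell = +2.87 − (−2.94) = +5.81 V with n = 2.
At equilibrium E = 0, so log K = nE°cell / 0.0592 = (2)(+5.81) / 0.0592 = 196.3.

log K = 196.3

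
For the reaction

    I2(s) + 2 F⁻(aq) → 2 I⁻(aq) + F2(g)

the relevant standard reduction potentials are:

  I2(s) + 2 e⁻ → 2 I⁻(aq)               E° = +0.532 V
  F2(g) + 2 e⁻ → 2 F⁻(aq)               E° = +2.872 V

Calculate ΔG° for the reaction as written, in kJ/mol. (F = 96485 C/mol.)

In the reaction as written I2(s) is reduced, so the I₂/I⁻ couple is the cathode and F₂/F⁻ is the anode.
E°cell = +0.532 − (+2.872) = −2.340 V; balancing electrons gives n = 2.
ΔG° = −nFE°cell = −(2)(96485)(−2.340) J/mol = +452 kJ/mol.

+452 kJ/mol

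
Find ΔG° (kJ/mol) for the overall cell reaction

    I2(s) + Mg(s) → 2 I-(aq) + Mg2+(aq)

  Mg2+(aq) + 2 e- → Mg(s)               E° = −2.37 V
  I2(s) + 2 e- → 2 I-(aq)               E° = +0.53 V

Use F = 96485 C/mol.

−560 kJ/mol

In the reaction as written I2(s) is reduced, so the I₂/I⁻ couple is the cathode and Mg²⁺/Mg is the anode.
E°cell = +0.53 − (−2.37) = +2.90 V; balancing electrons gives n = 2.
ΔG° = −nFE°cell = −(2)(96485)(+2.90) J/mol = −560 kJ/mol.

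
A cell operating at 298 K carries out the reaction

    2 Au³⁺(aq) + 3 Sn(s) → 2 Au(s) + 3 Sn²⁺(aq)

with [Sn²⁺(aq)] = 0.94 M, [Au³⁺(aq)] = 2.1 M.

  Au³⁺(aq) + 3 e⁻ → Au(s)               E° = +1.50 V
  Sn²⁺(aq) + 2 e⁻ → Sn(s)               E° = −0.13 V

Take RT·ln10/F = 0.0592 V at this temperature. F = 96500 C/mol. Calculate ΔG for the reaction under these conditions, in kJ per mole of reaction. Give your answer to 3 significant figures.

−948 kJ/mol

With Au³⁺/Au reduced at the cathode, E°cell = +1.50 − (−0.13) = +1.63 V and n = 6.
The reaction quotient is [Sn²⁺(aq)]^3 / [Au³⁺(aq)]^2 = 0.188; by Nernst, E = +1.63 − (0.0592/6)(−0.725) = +1.6372 V.
ΔG = −nFE = −(6)(96500)(+1.6372) J/mol = −948 kJ/mol.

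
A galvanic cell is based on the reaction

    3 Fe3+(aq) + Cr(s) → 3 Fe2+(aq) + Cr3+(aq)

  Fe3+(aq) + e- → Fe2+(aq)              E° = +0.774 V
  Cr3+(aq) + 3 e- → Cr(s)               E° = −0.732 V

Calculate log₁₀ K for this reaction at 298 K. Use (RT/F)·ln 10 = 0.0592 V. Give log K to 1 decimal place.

log K = 76.3

The Fe³⁺/Fe²⁺ couple is reduced (cathode); E°cell = +0.774 − (−0.732) = +1.506 V with n = 3.
At equilibrium E = 0, so log K = nE°cell / 0.0592 = (3)(+1.506) / 0.0592 = 76.3.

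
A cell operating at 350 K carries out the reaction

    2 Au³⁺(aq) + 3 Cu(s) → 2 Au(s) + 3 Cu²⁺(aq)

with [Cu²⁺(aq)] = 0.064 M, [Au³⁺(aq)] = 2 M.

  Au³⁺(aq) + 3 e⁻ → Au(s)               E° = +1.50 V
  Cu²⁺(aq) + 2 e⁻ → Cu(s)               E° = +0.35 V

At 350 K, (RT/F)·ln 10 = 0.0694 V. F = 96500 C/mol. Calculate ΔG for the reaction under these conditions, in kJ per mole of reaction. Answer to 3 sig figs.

−694 kJ/mol

E°cell = +1.50 − (+0.35) = +1.15 V; the balanced reaction transfers n = 6 electrons.
Here Q = [Cu²⁺(aq)]^3 / [Au³⁺(aq)]^2 = 6.55×10^−5 (log Q = −4.184), giving E = +1.15 − (0.0694/6)·(−4.184) = +1.1984 V.
Finally ΔG = −nFE = −(6)(96500 C/mol)(+1.1984 V) = −694 kJ/mol.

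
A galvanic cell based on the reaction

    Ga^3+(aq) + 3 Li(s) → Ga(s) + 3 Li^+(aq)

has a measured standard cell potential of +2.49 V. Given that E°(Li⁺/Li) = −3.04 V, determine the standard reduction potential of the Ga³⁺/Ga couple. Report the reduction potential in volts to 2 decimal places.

In the reaction as written the Ga³⁺/Ga couple is reduced (cathode) and Li⁺/Li is oxidized (anode), so E°cell = E°(Ga³⁺/Ga) − E°(Li⁺/Li).
E°(Ga³⁺/Ga) = E°cell + E°(anode) = +2.49 + (−3.04) = −0.55 V.

−0.55 V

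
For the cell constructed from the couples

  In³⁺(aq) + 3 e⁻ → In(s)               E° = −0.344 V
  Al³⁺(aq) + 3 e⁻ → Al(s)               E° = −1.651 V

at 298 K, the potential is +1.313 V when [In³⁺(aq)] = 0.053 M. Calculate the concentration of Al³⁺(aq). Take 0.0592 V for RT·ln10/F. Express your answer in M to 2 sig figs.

0.026 M

In³⁺/In is the cathode (higher E°); E°cell = −0.344 − (−1.651) = +1.307 V with n = 3.
Since E = E° − (0.0592/n)·log Q, log Q = n(E° − E)/0.0592 = −0.304.
For In³⁺(aq) + Al(s) → In(s) + Al³⁺(aq), the reaction quotient is Q = [Al³⁺(aq)] / [In³⁺(aq)].
Solving for the unknown gives log [Al³⁺(aq)] = −1.580, so [Al³⁺(aq)] ≈ 0.026 M.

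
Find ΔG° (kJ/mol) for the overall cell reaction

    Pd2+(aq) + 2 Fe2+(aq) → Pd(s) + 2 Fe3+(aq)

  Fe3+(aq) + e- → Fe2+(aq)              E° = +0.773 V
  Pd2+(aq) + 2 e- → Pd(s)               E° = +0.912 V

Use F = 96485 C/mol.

−26.8 kJ/mol

In the reaction as written Pd2+(aq) is reduced, so the Pd²⁺/Pd couple is the cathode and Fe³⁺/Fe²⁺ is the anode.
E°cell = +0.912 − (+0.773) = +0.139 V; balancing electrons gives n = 2.
ΔG° = −nFE°cell = −(2)(96485)(+0.139) J/mol = −26.8 kJ/mol.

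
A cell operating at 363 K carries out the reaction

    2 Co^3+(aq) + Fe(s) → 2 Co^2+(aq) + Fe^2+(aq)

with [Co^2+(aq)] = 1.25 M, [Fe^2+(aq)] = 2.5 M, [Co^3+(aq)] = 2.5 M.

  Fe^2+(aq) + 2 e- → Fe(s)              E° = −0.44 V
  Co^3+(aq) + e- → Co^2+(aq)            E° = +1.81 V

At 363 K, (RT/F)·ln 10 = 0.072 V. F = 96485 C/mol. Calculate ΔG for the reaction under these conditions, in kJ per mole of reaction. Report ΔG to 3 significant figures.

With Co³⁺/Co²⁺ reduced at the cathode, E°cell = +1.81 − (−0.44) = +2.25 V and n = 2.
Here Q = ([Co^2+(aq)]^2·[Fe^2+(aq)]) / [Co^3+(aq)]^2 = 0.625 (log Q = −0.204), giving E = +2.25 − (0.072/2)·(−0.204) = +2.2573 V.
Finally ΔG = −nFE = −(2)(96485 C/mol)(+2.2573 V) = −436 kJ/mol.

−436 kJ/mol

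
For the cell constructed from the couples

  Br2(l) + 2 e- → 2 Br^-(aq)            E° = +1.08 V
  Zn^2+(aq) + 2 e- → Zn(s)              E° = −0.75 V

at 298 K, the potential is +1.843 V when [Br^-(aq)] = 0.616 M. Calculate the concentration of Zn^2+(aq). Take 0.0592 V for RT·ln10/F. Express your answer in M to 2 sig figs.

The Br₂/Br⁻ couple has the larger reduction potential, so it is the cathode: E°cell = +1.08 − (−0.75) = +1.83 V and n = 2.
From the Nernst equation, log Q = n(E° − E)/0.0592 = 2·(+1.83 − (+1.843))/0.0592 = −0.439.
The balanced reaction is Br2(l) + Zn(s) → 2 Br^-(aq) + Zn^2+(aq), so Q = [Br^-(aq)]^2·[Zn^2+(aq)].
Solving for the unknown gives log [Zn^2+(aq)] = −0.018, so [Zn^2+(aq)] ≈ 0.96 M.

0.96 M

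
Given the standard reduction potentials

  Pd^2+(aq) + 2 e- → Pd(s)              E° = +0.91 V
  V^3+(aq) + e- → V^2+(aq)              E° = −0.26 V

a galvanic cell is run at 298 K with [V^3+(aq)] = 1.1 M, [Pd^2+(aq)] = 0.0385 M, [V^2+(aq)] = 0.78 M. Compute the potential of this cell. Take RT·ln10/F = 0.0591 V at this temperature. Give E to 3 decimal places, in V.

+1.119 V

The Pd²⁺/Pd couple has the more positive E°, so it is the cathode; V³⁺/V²⁺ is the anode.
E°cell = E°cat − E°an = +0.91 − (−0.26) = +1.17 V; n = 2.
Balancing gives Pd^2+(aq) + 2 V^2+(aq) → Pd(s) + 2 V^3+(aq); hence Q = [V^3+(aq)]^2 / ([Pd^2+(aq)]·[V^2+(aq)]^2) = 51.7 (log Q = 1.713).
Applying E = E° − (RT ln10/nF)·log Q gives +1.17 − (0.0591/2)(1.713) = +1.119 V.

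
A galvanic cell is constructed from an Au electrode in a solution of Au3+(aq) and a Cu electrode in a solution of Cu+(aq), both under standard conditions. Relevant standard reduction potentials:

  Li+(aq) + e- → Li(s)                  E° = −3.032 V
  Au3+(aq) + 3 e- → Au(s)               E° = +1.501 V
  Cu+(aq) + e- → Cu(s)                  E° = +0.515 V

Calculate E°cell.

+0.986 V

Of the two couples in this cell, the one with the more positive reduction potential is reduced at the cathode: here that is Au³⁺/Au (+1.501 V); Cu⁺/Cu (+0.515 V) is the anode.
E°cell = E°(cathode) − E°(anode) = +1.501 − (+0.515) = +0.986 V.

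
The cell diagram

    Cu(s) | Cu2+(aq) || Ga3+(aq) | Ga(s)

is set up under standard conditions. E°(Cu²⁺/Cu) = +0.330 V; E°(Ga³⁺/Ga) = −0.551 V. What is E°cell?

By convention the left-hand electrode in cell notation is the anode (oxidation) and the right-hand electrode is the cathode (reduction).
E°cell = E°(right) − E°(left) = −0.551 − (+0.330) = −0.881 V.
The negative sign shows that, as written, the cell would require an external voltage to drive the reaction.

−0.881 V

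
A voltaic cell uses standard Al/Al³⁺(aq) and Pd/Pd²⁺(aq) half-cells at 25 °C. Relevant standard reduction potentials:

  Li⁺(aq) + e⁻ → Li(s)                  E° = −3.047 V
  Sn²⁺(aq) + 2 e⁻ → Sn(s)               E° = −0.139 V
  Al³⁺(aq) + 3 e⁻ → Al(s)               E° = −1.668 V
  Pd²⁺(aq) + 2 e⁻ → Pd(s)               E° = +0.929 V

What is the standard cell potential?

Of the two couples in this cell, the one with the more positive reduction potential is reduced at the cathode: here that is Pd²⁺/Pd (+0.929 V); Al³⁺/Al (−1.668 V) is the anode.
E°cell = E°(cathode) − E°(anode) = +0.929 − (−1.668) = +2.597 V.

+2.597 V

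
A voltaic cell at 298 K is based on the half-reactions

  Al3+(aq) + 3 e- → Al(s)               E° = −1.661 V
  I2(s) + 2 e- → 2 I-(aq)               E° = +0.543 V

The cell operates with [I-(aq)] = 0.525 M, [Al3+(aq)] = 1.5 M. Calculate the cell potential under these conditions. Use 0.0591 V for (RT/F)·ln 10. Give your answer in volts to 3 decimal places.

+2.217 V

The I₂/I⁻ couple has the more positive E°, so it is the cathode; Al³⁺/Al is the anode.
The standard potential is +0.543 − (−1.661) = +2.204 V and the balanced reaction transfers n = 6 electrons.
The balanced reaction is 3 I2(s) + 2 Al(s) → 6 I-(aq) + 2 Al3+(aq), so Q = [I-(aq)]^6·[Al3+(aq)]^2 = 0.0471 and log Q = −1.327.
Applying E = E° − (RT ln10/nF)·log Q gives +2.204 − (0.0591/6)(−1.327) = +2.217 V.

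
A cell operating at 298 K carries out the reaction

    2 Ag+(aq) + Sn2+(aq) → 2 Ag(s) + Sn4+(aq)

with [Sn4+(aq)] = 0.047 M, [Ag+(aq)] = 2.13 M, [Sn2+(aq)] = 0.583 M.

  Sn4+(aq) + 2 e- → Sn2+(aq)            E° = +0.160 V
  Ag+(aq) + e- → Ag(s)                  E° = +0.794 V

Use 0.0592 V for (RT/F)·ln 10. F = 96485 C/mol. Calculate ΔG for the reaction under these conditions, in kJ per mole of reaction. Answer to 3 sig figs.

The standard cell potential is +0.794 − (+0.160) = +0.634 V, with n = 2 electrons in the balanced equation.
Q = [Sn4+(aq)] / ([Ag+(aq)]^2·[Sn2+(aq)]) = 0.0178, so log Q = −1.750 and E = +0.634 − (0.0592/2)(−1.750) = +0.6858 V.
ΔG = −nFE = −(2)(96485)(+0.6858) J/mol = −132 kJ/mol.

−132 kJ/mol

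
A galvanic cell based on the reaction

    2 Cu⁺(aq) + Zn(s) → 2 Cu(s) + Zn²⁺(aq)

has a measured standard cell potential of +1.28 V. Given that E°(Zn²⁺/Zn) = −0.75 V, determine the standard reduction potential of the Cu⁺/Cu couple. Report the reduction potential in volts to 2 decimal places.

In the reaction as written the Cu⁺/Cu couple is reduced (cathode) and Zn²⁺/Zn is oxidized (anode), so E°cell = E°(Cu⁺/Cu) − E°(Zn²⁺/Zn).
E°(Cu⁺/Cu) = E°cell + E°(anode) = +1.28 + (−0.75) = +0.53 V.

+0.53 V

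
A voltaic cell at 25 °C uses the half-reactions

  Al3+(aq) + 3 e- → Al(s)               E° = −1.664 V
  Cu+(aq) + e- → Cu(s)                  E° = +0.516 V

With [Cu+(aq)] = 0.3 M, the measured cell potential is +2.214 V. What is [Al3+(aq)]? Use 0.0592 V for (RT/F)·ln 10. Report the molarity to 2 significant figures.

With Cu⁺/Cu at the cathode and Al³⁺/Al at the anode, E°cell = +0.516 − (−1.664) = +2.180 V (n = 3).
Rearranging E = E° − (0.0592/n)·log Q gives log Q = 3(+2.180 − (+2.214))/0.0592 = −1.723.
Balancing electrons gives 3 Cu+(aq) + Al(s) → 3 Cu(s) + Al3+(aq); thus Q = [Al3+(aq)] / [Cu+(aq)]^3.
Isolating [Al3+(aq)] in Q = 10^{−1.723} yields log [Al3+(aq)] = −3.292, i.e. 0.00051 M.

0.00051 M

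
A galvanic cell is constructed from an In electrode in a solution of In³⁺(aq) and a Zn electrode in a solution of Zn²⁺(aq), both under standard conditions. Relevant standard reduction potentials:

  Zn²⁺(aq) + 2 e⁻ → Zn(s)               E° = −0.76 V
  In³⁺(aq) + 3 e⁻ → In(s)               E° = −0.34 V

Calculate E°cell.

Of the two couples in this cell, the one with the more positive reduction potential is reduced at the cathode: here that is In³⁺/In (−0.34 V); Zn²⁺/Zn (−0.76 V) is the anode.
E°cell = E°(cathode) − E°(anode) = −0.34 − (−0.76) = +0.42 V.

+0.42 V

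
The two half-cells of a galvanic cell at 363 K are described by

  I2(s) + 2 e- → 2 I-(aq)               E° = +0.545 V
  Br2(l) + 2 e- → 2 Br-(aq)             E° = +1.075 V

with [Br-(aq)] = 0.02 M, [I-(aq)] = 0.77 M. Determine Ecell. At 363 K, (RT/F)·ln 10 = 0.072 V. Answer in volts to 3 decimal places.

Since E°(Br₂/Br⁻) > E°(I₂/I⁻), Br₂/Br⁻ serves as the cathode.
E°cell = +1.075 − (+0.545) = +0.530 V, with n = 2 electrons transferred.
The balanced reaction is Br2(l) + 2 I-(aq) → 2 Br-(aq) + I2(s), so Q = [Br-(aq)]^2 / [I-(aq)]^2 = 0.000675 and log Q = −3.171.
E = E° − (0.072/n)·log Q = +0.530 − (0.072/2)(−3.171) = +0.644 V.

+0.644 V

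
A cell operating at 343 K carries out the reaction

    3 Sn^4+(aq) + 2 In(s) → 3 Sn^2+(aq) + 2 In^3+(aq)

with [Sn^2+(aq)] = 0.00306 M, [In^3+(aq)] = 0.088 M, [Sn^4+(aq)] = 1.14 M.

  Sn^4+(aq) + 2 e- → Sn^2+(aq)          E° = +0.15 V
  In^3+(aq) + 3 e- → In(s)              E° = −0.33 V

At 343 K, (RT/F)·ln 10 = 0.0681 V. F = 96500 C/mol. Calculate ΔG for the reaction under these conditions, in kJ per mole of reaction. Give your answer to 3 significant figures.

E°cell = +0.15 − (−0.33) = +0.48 V; the balanced reaction transfers n = 6 electrons.
Q = ([Sn^2+(aq)]^3·[In^3+(aq)]^2) / [Sn^4+(aq)]^3 = 1.5×10^−10, so log Q = −9.825 and E = +0.48 − (0.0681/6)(−9.825) = +0.5915 V.
ΔG = −nFE = −(6)(96500)(+0.5915) J/mol = −342 kJ/mol.

−342 kJ/mol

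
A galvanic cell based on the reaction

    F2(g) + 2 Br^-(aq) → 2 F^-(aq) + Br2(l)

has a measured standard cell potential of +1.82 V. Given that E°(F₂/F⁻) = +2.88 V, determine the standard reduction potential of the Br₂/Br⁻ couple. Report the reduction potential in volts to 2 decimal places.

+1.06 V

In the reaction as written the F₂/F⁻ couple is reduced (cathode) and Br₂/Br⁻ is oxidized (anode), so E°cell = E°(F₂/F⁻) − E°(Br₂/Br⁻).
E°(Br₂/Br⁻) = E°(cathode) − E°cell = +2.88 − (+1.82) = +1.06 V.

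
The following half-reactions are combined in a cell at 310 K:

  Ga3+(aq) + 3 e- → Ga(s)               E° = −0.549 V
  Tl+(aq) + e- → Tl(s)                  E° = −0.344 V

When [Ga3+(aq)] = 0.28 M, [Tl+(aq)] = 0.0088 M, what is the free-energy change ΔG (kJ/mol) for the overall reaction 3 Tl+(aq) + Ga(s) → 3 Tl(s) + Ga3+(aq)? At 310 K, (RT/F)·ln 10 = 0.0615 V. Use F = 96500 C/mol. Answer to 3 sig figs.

−26.0 kJ/mol

The standard cell potential is −0.344 − (−0.549) = +0.205 V, with n = 3 electrons in the balanced equation.
Here Q = [Ga3+(aq)] / [Tl+(aq)]^3 = 4.11×10^5 (log Q = 5.614), giving E = +0.205 − (0.0615/3)·(5.614) = +0.0899 V.
ΔG = −nFE = −(3)(96500)(+0.0899) J/mol = −26.0 kJ/mol.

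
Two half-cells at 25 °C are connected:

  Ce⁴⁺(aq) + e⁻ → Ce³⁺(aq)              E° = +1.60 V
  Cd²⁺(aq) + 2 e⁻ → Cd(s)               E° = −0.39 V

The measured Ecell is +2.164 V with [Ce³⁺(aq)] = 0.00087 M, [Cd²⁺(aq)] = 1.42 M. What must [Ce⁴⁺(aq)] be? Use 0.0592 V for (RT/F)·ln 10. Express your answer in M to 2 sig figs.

Ce⁴⁺/Ce³⁺ is the cathode (higher E°); E°cell = +1.60 − (−0.39) = +1.99 V with n = 2.
Rearranging E = E° − (0.0592/n)·log Q gives log Q = 2(+1.99 − (+2.164))/0.0592 = −5.878.
Balancing electrons gives 2 Ce⁴⁺(aq) + Cd(s) → 2 Ce³⁺(aq) + Cd²⁺(aq); thus Q = ([Ce³⁺(aq)]^2·[Cd²⁺(aq)]) / [Ce⁴⁺(aq)]^2.
Isolating [Ce⁴⁺(aq)] in Q = 10^{−5.878} yields log [Ce⁴⁺(aq)] = −0.045, i.e. 0.90 M.

0.90 M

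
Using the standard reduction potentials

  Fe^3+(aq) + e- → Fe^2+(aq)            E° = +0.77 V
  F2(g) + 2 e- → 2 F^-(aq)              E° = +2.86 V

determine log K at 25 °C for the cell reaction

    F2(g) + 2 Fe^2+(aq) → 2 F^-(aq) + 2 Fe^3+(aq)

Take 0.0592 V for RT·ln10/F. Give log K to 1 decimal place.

The F₂/F⁻ couple is reduced (cathode); E°cell = +2.86 − (+0.77) = +2.09 V with n = 2.
At equilibrium E = 0, so log K = nE°cell / 0.0592 = (2)(+2.09) / 0.0592 = 70.6.

log K = 70.6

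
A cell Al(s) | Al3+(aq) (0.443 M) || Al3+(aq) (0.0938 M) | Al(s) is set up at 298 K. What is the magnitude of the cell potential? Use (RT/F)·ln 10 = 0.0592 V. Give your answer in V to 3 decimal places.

0.013 V

For a concentration cell E°cell = 0, since both electrodes use the same couple.
The compartment with the higher Al3+(aq) concentration (0.443 M) acts as the cathode; ions are reduced there and produced at the dilute (0.0938 M) anode.
With n = 3, Ecell = −(0.0592/3)·log([dilute]/[conc]) = −(0.0592/3)·log(0.0938/0.443) = +0.013 V.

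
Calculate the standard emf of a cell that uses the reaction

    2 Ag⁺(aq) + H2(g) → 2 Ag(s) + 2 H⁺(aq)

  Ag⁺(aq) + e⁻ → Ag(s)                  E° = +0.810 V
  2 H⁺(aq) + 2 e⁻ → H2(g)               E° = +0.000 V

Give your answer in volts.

In the reaction as written, Ag⁺(aq) is reduced (cathode) and H⁺(aq) is produced by oxidation at the anode.
E°cell = E°(cathode) − E°(anode) = +0.810 − (+0.000) = +0.810 V.

+0.810 V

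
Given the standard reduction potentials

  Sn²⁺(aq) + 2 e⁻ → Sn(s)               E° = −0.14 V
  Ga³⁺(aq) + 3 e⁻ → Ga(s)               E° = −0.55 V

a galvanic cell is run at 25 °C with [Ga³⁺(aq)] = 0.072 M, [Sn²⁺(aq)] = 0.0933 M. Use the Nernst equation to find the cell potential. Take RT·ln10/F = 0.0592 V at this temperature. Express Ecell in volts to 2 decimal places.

+0.40 V

Since E°(Sn²⁺/Sn) > E°(Ga³⁺/Ga), Sn²⁺/Sn serves as the cathode.
E°cell = −0.14 − (−0.55) = +0.41 V, with n = 6 electrons transferred.
Balancing gives 3 Sn²⁺(aq) + 2 Ga(s) → 3 Sn(s) + 2 Ga³⁺(aq); hence Q = [Ga³⁺(aq)]^2 / [Sn²⁺(aq)]^3 = 6.38 (log Q = 0.805).
Applying E = E° − (RT ln10/nF)·log Q gives +0.41 − (0.0592/6)(0.805) = +0.40 V.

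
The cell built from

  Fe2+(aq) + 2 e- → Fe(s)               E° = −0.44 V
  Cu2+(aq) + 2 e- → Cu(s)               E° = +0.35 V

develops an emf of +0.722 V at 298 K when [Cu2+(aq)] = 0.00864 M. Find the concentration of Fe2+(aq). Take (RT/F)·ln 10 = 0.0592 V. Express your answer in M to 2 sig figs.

1.7 M

The Cu²⁺/Cu couple has the larger reduction potential, so it is the cathode: E°cell = +0.35 − (−0.44) = +0.79 V and n = 2.
From the Nernst equation, log Q = n(E° − E)/0.0592 = 2·(+0.79 − (+0.722))/0.0592 = 2.297.
The balanced reaction is Cu2+(aq) + Fe(s) → Cu(s) + Fe2+(aq), so Q = [Fe2+(aq)] / [Cu2+(aq)].
Solving for the unknown gives log [Fe2+(aq)] = 0.234, so [Fe2+(aq)] ≈ 1.7 M.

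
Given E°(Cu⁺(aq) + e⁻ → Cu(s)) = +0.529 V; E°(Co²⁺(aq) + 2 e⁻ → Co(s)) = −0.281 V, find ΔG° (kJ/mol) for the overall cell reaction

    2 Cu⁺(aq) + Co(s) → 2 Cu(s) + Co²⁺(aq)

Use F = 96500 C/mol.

−156 kJ/mol

In the reaction as written Cu⁺(aq) is reduced, so the Cu⁺/Cu couple is the cathode and Co²⁺/Co is the anode.
E°cell = +0.529 − (−0.281) = +0.810 V; balancing electrons gives n = 2.
ΔG° = −nFE°cell = −(2)(96500)(+0.810) J/mol = −156 kJ/mol.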